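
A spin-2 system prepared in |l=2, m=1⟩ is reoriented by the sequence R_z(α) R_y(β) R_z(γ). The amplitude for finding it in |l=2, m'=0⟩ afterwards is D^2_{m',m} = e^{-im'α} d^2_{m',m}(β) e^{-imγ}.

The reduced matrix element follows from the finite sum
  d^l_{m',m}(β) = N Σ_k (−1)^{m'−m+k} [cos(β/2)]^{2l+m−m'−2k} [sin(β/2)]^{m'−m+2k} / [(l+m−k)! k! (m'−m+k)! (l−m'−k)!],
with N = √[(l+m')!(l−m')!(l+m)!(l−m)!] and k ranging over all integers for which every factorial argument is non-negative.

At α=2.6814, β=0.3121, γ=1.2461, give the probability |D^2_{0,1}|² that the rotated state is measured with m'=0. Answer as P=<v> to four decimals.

D^2_{0,1}(2.6814,0.3121,1.2461) = e^{-i·0·2.6814}·d^2_{0,1}(0.3121)·e^{-i·1·1.2461}. Compute d first:
c=cos(0.312100/2)=0.987849, s=sin(0.312100/2)=0.155417; N=√[2·2·6·1]=4.898979
Admissible k: 1..2 (factorial args all ≥0)
  k=1: (−1)^0·4.8990/(2)·0.9878^3·0.1554^1 = +0.366984
  k=2: (−1)^1·4.8990/(2)·0.9878^1·0.1554^3 = -0.009084
d^2_{0,1}(0.3121) = +0.366984 -0.009084 = +0.357900
|D^2_{0,1}|² = |d^2_{0,1}(β)|² = (+0.357900)² = 0.128092 (the z-rotation phases have unit modulus)

P=0.1281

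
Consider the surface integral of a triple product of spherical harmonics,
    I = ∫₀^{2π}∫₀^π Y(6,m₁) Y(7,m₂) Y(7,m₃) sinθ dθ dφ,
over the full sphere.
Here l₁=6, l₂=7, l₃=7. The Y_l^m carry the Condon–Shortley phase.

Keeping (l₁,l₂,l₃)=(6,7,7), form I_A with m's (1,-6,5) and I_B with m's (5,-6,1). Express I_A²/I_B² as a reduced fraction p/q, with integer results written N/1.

l's match ⇒ only the (l;m) 3-j factors differ between A and B.
A: triangle coeff Δ(6,7,7) = 1/2444321880; Σ_t [0,1]: t=0:+1/435456000 t=1:−1/232243200 = -1/497664000; (3j)²=77/12920 [(6 7 7; 1 -6 5)], sign=-1
B: triangle coeff Δ(6,7,7) = 1/2444321880; Σ_t [0,1]: t=0:+1/435456000 t=1:−1/3483648000 = 1/497664000; (3j)²=77/6460 [(6 7 7; 5 -6 1)], sign=+1
I_A²/I_B² = (77/12920)/(77/6460) = 1/2

1/2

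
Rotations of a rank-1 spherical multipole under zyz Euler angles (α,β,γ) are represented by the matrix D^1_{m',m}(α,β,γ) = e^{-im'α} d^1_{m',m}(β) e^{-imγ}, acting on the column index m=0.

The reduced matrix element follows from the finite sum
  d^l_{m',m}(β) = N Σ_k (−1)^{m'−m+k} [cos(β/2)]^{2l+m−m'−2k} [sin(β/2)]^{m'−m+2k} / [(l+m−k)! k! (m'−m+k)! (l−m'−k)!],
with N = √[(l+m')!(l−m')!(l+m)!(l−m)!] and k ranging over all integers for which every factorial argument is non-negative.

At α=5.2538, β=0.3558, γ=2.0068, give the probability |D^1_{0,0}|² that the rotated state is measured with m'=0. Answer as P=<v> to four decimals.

D^1_{0,0}(5.2538,0.3558,2.0068) = e^{-i·0·5.2538}·d^1_{0,0}(0.3558)·e^{-i·0·2.0068}. Compute d first:
With c≡cos(β/2)=0.984217 and s≡sin(β/2)=0.176963, N=[1·1·1·1]^{1/2}=1.000000
k∈{0,1} keeps every argument non-negative
  k=0: (−1)^0·1.0000/(1)·0.9842^2·0.1770^0 = +0.968684
  k=1: (−1)^1·1.0000/(1)·0.9842^0·0.1770^2 = -0.031316
d^1_{0,0}(0.3558) = +0.968684 -0.031316 = +0.937368
|D^1_{0,0}|² = |d^1_{0,0}(β)|² = (+0.937368)² = 0.878659 (the z-rotation phases have unit modulus)

P=0.8787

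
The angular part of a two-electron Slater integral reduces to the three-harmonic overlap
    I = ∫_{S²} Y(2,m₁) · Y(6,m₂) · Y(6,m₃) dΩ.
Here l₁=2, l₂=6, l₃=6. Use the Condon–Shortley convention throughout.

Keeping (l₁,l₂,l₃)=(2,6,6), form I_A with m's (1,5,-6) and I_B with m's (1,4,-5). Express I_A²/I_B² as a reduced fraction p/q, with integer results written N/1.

Shared (l₁,l₂,l₃)=(2,6,6): N and (l;000)² cancel in I_A²/I_B².
A: Δ = 2!·2!·10!/15! = 1/90090; Racah Σ t=1..1: t=1:−1/7257600 = -1/7257600; ⇒ 3j(2 6 6; 1 5 -6)² = 11/455, sgn -1
B: Δ = 2!·2!·10!/15! = 1/90090; Racah Σ t=0..1: t=0:+1/7257600 t=1:−1/725760 = -1/806400; ⇒ 3j(2 6 6; 1 4 -5)² = 27/910, sgn +1
I_A²/I_B² = (11/455)/(27/910) = 22/27

22/27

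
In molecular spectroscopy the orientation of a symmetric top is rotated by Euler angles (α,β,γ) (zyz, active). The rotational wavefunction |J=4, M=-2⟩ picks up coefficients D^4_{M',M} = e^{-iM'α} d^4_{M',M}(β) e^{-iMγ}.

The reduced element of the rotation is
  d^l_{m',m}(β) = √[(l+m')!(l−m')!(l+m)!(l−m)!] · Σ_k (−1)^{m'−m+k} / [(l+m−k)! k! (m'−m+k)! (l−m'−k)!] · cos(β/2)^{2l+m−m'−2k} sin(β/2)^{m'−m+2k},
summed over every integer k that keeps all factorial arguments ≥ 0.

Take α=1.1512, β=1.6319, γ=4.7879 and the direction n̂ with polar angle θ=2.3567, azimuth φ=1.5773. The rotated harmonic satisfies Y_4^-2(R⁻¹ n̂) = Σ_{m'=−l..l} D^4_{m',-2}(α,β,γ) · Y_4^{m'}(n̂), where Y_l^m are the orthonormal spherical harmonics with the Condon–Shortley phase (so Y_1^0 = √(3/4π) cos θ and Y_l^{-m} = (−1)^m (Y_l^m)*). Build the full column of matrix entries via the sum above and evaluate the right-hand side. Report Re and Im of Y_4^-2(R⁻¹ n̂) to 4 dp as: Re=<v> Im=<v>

Need the full column D^4_{m',-2} for m'=−4..4 at α=1.1512, β=1.6319, γ=4.7879.
cos(β/2)=0.685177, sin(β/2)=0.728377
d^4_{-4,-2}: single k=2 term ⇒ +0.290474;  D = -0.012612+0.290200i
d^4_{-3,-2}: k∈[1..2] ⇒ +0.193214 -0.655038 = -0.461824;  D = -0.413196-0.206279i
d^4_{-2,-2}: k∈[0..2] ⇒ +0.048576 -0.658733 +0.930521 = +0.320364;  D = +0.247452-0.203471i
d^4_{-1,-2}: k∈[0..2] ⇒ -0.219084 +1.237906 -0.932617 = +0.086205;  D = -0.022875-0.083114i
d^4_{0,-2}: k∈[0..2] ⇒ +0.520774 -1.569369 +0.665064 = -0.383531;  D = +0.379166+0.057702i
d^4_{1,-2}: k∈[0..2] ⇒ -0.825271 +1.398926 -0.316178 = +0.257477;  D = -0.139077+0.216684i
d^4_{2,-2}: k∈[0..2] ⇒ +0.930521 -0.841246 +0.079223 = +0.168497;  D = +0.092422+0.140888i
d^4_{3,-2}: k∈[0..1] ⇒ -0.740242 +0.278843 = -0.461399;  D = -0.455433+0.073958i
d^4_{4,-2}: single k=0 term ⇒ +0.370955;  D = +0.094867-0.358619i
Y_4^{m'}(θ=2.3567,φ=1.5773) and Σ D·Y over m':
  (-0.0126+0.2902i)·(+0.1104-0.0029i)  (-0.4132-0.2063i)·(-0.0061-0.3125i)  (+0.2475-0.2035i)·(-0.4183+0.0054i)  (-0.0229-0.0831i)·(+0.0008+0.1191i)  (+0.3792+0.0577i)·(-0.3435+0.0000i)  (-0.1391+0.2167i)·(-0.0008+0.1191i)  (+0.0924+0.1409i)·(-0.4183-0.0054i)  (-0.4554+0.0740i)·(+0.0061-0.3125i)  (+0.0949-0.3586i)·(+0.1104+0.0029i)
Y_4^-2(R⁻¹ n̂) = -0.317038+0.253626i

Re=-0.3170 Im=0.2536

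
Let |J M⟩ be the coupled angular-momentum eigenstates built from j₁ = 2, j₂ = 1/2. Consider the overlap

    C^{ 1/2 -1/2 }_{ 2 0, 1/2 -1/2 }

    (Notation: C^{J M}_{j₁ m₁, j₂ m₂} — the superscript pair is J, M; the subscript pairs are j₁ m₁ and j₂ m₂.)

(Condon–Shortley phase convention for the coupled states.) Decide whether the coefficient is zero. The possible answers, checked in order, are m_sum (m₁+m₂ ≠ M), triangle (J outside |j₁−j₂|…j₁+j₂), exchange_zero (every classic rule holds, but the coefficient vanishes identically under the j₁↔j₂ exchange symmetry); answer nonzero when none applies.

triangle

m-sum: m₁+m₂ = 0+(-1/2) = -1/2, M = -1/2  ✓
triangle: need |j₁−j₂| ≤ J ≤ j₁+j₂, i.e. J ∈ [3/2, 5/2]; J = 1/2 is outside ✗ ⇒ coefficient is 0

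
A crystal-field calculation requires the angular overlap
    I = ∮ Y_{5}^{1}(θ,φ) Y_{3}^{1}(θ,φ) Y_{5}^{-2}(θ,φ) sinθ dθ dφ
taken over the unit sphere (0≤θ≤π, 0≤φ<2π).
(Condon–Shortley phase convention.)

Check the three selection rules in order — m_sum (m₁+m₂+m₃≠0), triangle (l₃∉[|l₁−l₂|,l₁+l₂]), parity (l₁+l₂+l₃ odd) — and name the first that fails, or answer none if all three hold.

Σmᵢ = 0  ✓
l₃∈[|l₁−l₂|,l₁+l₂]=[2,8], have l₃=5  ✓
Σlᵢ = 13 ⇒ odd  ✗

parity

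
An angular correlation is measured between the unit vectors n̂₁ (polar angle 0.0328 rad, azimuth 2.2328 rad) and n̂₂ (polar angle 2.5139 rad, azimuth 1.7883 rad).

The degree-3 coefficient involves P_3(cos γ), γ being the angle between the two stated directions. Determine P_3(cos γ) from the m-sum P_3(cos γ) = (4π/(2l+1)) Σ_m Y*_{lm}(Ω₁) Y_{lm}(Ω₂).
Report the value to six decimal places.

-0.052579

Summing Y*_{l m}(θ₁,φ₁)·Y_{l m}(θ₂,φ₂) over m ∈ [−3, 3]; prefactor 4π/(2·3+1) = 1.795196:
  m=-3: (0.00001 + 0.00001j) × (0.05131 + 0.06715j) = 0.00000 + 0.00000j  (running Σ = 0.00000 + 0.00000j)
  m=-2: (-0.00027 - 0.00107j) × (0.25872 - 0.12023j) = -0.00020 - 0.00024j  (running Σ = -0.00020 - 0.00024j)
  m=-1: (-0.02602 + 0.03339j) × (-0.09320 - 0.42171j) = 0.01651 + 0.00786j  (running Σ = 0.01631 + 0.00762j)
  m=0: (0.74395 + 0.00000j) × (-0.08322 + 0.00000j) = -0.06191 + 0.00000j  (running Σ = -0.04560 + 0.00762j)
  m=1: (0.02602 + 0.03339j) × (0.09320 - 0.42171j) = 0.01651 - 0.00786j  (running Σ = -0.02909 - 0.00024j)
  m=2: (-0.00027 + 0.00107j) × (0.25872 + 0.12023j) = -0.00020 + 0.00024j  (running Σ = -0.02929 + 0.00000j)
  m=3: (-0.00001 + 0.00001j) × (-0.05131 + 0.06715j) = 0.00000 - 0.00000j  (running Σ = -0.02929 + 0.00000j)
Accumulated sum -0.02929 + 0.00000j; after 4π/(2l+1) scaling, -0.05258 + 0.00000j ⇒ P_3 = -0.052579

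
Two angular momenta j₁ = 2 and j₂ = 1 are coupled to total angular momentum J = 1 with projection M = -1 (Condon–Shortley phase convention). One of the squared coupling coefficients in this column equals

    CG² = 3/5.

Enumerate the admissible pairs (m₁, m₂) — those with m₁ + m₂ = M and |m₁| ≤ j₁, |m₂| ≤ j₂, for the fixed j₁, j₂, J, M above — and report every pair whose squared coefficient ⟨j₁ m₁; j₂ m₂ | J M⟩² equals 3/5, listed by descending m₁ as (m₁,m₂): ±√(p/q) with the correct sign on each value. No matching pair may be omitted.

Admissible pairs with m₁+m₂ = M = -1: (-2,1), (-1,0), (0,-1)
  (m₁,m₂)=(0,-1): CG² = 1/10, CG = +√(1/10)
  (m₁,m₂)=(-1,0): CG² = 3/10, CG = −√(3/10)
  (m₁,m₂)=(-2,1): CG² = 3/5, CG = +√(3/5)   ← matches the target
Pairs with CG² = 3/5: (-2,1): +√(3/5)

(-2,1): +√(3/5)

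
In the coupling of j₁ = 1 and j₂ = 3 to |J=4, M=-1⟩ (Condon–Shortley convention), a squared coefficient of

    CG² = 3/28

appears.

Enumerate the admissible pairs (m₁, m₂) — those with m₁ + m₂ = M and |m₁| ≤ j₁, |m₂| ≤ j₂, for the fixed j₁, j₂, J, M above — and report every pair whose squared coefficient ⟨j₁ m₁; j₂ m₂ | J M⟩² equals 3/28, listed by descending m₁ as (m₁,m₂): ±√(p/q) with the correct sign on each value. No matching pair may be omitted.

Admissible pairs with m₁+m₂ = M = -1: (-1,0), (0,-1), (1,-2)
  (m₁,m₂)=(1,-2): CG² = 3/28, CG = +√(3/28)   ← matches the target
  (m₁,m₂)=(0,-1): CG² = 15/28, CG = +√(15/28)
  (m₁,m₂)=(-1,0): CG² = 5/14, CG = +√(5/14)
Pairs with CG² = 3/28: (1,-2): +√(3/28)

(1,-2): +√(3/28)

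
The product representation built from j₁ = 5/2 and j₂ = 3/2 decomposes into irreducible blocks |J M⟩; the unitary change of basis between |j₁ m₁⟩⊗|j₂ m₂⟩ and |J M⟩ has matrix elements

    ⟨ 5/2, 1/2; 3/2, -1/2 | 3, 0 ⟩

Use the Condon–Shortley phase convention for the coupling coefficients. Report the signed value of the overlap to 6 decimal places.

j₁+j₂−J=1  J+j₁−j₂=4  J−j₁+j₂=2  j₁+j₂+J+1=8
(j₁±m₁, j₂±m₂, J±M) = (3,2,1,2,3,3)
P² = 36/5
sum k=0..1:
  [0] +1/4 = 1/4
  [1] −1/12 = -1/12
S = 1/6
C² = P²·S² = 1/5 ; C = +0.447214

+0.447214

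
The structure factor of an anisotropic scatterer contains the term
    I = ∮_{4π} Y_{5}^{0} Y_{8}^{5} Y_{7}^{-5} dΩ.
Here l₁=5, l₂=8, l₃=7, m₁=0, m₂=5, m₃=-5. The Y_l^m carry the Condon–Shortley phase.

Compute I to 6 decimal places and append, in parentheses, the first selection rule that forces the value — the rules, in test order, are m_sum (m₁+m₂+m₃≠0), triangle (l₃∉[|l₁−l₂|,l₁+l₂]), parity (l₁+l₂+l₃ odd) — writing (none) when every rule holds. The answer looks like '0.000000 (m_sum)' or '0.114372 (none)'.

0.111101 (none)

m-sum 0 ✓  L=20 even ✓  3≤7≤13 ✓
Π(2lᵢ+1) = 11×17×15 = 2805
triangle coeff Δ(5,8,7) = 1/814773960
Σ_t [1,5]: t=1:−1/87091200 t=2:+1/4976640 t=3:−1/2073600 t=4:+1/4976640 t=5:−1/87091200 = -1/9676800
(3j)²=360/46189 [(5 8 7; 0 0 0)], sign=+1
Σ_t [3,5]: t=3:−1/522547200 t=4:+1/104509440 t=5:−1/232243200 = 1/298598400
(3j)²=55/7752 [(5 8 7; 0 5 -5)], sign=+1
⇒ 4πI² = 12375/79781
I = (+1)√(12375/79781/(4π)) = 0.11110099
No selection rule forces the value: the integral is nonzero (none).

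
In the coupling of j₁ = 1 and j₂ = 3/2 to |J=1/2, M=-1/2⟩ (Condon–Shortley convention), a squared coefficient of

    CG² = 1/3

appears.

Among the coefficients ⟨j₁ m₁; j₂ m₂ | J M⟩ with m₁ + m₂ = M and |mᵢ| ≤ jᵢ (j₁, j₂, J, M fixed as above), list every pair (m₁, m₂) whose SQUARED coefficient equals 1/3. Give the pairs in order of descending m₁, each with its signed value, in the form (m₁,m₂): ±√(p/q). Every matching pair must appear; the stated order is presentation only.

(0,-1/2): −√(1/3)

Admissible pairs with m₁+m₂ = M = -1/2: (-1,1/2), (0,-1/2), (1,-3/2)
  (m₁,m₂)=(1,-3/2): CG² = 1/2, CG = +√(1/2)
  (m₁,m₂)=(0,-1/2): CG² = 1/3, CG = −√(1/3)   ← matches the target
  (m₁,m₂)=(-1,1/2): CG² = 1/6, CG = +√(1/6)
Pairs with CG² = 1/3: (0,-1/2): −√(1/3)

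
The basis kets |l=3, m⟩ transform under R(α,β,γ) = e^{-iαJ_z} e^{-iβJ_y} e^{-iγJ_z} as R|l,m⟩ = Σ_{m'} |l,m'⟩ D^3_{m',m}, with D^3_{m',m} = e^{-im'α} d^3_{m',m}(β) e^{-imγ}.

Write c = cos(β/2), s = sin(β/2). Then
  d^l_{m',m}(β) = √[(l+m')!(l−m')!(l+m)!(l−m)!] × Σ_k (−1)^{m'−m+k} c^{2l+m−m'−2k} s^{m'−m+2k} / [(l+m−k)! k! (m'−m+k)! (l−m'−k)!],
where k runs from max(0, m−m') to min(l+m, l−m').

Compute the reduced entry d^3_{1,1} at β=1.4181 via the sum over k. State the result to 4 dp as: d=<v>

d^3_{1,1}(β=1.4181) via the finite sum:
With c≡cos(β/2)=0.758981 and s≡sin(β/2)=0.651113, N=[24·2·24·2]^{1/2}=48.000000
k∈{0,1,2} keeps every argument non-negative
  k=0: (−1)^0·48.0000/(48)·0.7590^6·0.6511^0 = +0.191155
  k=1: (−1)^1·48.0000/(6)·0.7590^4·0.6511^2 = -1.125449
  k=2: (−1)^2·48.0000/(8)·0.7590^2·0.6511^4 = +0.621210
d^3_{1,1}(1.4181) = +0.191155 -1.125449 +0.621210 = -0.313085

d=-0.3131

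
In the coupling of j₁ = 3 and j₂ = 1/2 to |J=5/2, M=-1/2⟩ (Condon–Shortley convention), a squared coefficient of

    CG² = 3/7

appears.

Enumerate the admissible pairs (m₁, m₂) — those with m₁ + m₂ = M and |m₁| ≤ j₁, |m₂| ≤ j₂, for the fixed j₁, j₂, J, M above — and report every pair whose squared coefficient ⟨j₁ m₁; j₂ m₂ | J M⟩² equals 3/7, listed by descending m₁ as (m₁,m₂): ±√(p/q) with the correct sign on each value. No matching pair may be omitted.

(0,-1/2): +√(3/7)

Admissible pairs with m₁+m₂ = M = -1/2: (-1,1/2), (0,-1/2)
  (m₁,m₂)=(0,-1/2): CG² = 3/7, CG = +√(3/7)   ← matches the target
  (m₁,m₂)=(-1,1/2): CG² = 4/7, CG = −√(4/7)
Pairs with CG² = 3/7: (0,-1/2): +√(3/7)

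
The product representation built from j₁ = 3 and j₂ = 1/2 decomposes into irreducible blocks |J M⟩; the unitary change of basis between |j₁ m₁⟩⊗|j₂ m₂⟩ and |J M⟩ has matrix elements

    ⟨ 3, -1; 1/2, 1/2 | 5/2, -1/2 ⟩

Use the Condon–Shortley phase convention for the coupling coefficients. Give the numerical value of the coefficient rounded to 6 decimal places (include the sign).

-0.755929

j₁+j₂−J=1  J+j₁−j₂=5  J−j₁+j₂=0  j₁+j₂+J+1=7
(j₁±m₁, j₂±m₂, J±M) = (2,4,1,0,2,3)
P² = 576/7
sum k=1..1:
  [1] −1/12 = -1/12
S = -1/12
C² = P²·S² = 4/7 ; C = -0.755929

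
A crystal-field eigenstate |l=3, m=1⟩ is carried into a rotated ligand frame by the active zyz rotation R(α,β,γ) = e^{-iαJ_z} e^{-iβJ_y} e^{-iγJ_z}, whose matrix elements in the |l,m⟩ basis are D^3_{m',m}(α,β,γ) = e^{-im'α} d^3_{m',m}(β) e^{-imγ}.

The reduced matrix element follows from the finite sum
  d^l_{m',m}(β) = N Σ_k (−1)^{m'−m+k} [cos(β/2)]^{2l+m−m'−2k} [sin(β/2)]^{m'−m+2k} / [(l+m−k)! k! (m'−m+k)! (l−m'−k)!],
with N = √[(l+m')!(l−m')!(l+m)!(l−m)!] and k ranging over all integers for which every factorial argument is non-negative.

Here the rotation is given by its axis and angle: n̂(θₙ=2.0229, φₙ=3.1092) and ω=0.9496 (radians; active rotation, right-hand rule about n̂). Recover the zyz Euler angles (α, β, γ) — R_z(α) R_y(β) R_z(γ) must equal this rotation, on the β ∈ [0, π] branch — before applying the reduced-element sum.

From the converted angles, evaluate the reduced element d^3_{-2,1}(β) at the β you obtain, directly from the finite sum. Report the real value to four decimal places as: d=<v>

d=0.2992

Axis–angle → zyz. n̂ = (sinθₙcosφₙ, sinθₙsinφₙ, cosθₙ) = (-0.899058, +0.029133, -0.436859), ω = 0.9496.
R = I cosω + sinω [n̂]ₓ + (1−cosω) n̂n̂ᵀ gives
  R = [+0.919873, +0.344298, +0.187862; -0.366194, +0.582363, +0.725779; +0.140480, -0.736418, +0.661780]
β = atan2(√(R₁₃²+R₂₃²), R₃₃) = 0.847605; α = atan2(R₂₃, R₁₃) mod 2π = 1.317514; γ = atan2(R₃₂, −R₃₁) mod 2π = 4.523892
d^3_{-2,1}(β=0.8476) via the finite sum:
With c≡cos(β/2)=0.911532 and s≡sin(β/2)=0.411230, N=[1·120·24·2]^{1/2}=75.894664
k: max(0,(1)−(-2))=3 … min(3+(1),3−(-2))=4
  k=3: (−1)^0·75.8947/(12)·0.9115^3·0.4112^3 = +0.333119
  k=4: (−1)^1·75.8947/(24)·0.9115^1·0.4112^5 = -0.033900
d^3_{-2,1}(0.8476) = +0.333119 -0.033900 = +0.299219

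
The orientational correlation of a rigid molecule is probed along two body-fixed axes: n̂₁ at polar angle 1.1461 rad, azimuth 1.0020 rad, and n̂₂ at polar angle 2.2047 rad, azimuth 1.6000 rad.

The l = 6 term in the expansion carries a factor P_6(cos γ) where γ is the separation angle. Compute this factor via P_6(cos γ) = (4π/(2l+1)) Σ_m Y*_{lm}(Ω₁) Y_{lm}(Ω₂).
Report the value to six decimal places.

0.242954

Summing Y*_{l m}(θ₁,φ₁)·Y_{l m}(θ₂,φ₂) over m ∈ [−6, 6]; prefactor 4π/(2·6+1) = 0.966644:
  [-6]  conj(Y_{6,-6})(Ω₁) = 0.26634 - 0.07405j ; Y_{6,-6}(Ω₂) = -0.13015 + 0.02304j ; Δ = -0.03296 + 0.01577j
  [-5]  conj(Y_{6,-5})(Ω₁) = 0.12699 - 0.41401j ; Y_{6,-5}(Ω₂) = 0.04897 + 0.33299j ; Δ = 0.14408 + 0.02201j
  [-4]  conj(Y_{6,-4})(Ω₁) = -0.13816 - 0.16258j ; Y_{6,-4}(Ω₂) = 0.42695 - 0.05010j ; Δ = -0.06713 - 0.06249j
  [-3]  conj(Y_{6,-3})(Ω₁) = 0.22781 - 0.03108j ; Y_{6,-3}(Ω₂) = -0.01517 - 0.17267j ; Δ = -0.00882 - 0.03887j
  [-2]  conj(Y_{6,-2})(Ω₁) = 0.12540 - 0.27114j ; Y_{6,-2}(Ω₂) = 0.26455 - 0.01547j ; Δ = 0.02898 - 0.07367j
  [-1]  conj(Y_{6,-1})(Ω₁) = 0.07146 + 0.11179j ; Y_{6,-1}(Ω₂) = -0.00840 - 0.28753j ; Δ = 0.03154 - 0.02149j
  [+0]  conj(Y_{6,0})(Ω₁) = 0.31006 + 0.00000j ; Y_{6,0}(Ω₂) = 0.19336 + 0.00000j ; Δ = 0.05995 + 0.00000j
  [+1]  conj(Y_{6,1})(Ω₁) = -0.07146 + 0.11179j ; Y_{6,1}(Ω₂) = 0.00840 - 0.28753j ; Δ = 0.03154 + 0.02149j
  [+2]  conj(Y_{6,2})(Ω₁) = 0.12540 + 0.27114j ; Y_{6,2}(Ω₂) = 0.26455 + 0.01547j ; Δ = 0.02898 + 0.07367j
  [+3]  conj(Y_{6,3})(Ω₁) = -0.22781 - 0.03108j ; Y_{6,3}(Ω₂) = 0.01517 - 0.17267j ; Δ = -0.00882 + 0.03887j
  [+4]  conj(Y_{6,4})(Ω₁) = -0.13816 + 0.16258j ; Y_{6,4}(Ω₂) = 0.42695 + 0.05010j ; Δ = -0.06713 + 0.06249j
  [+5]  conj(Y_{6,5})(Ω₁) = -0.12699 - 0.41401j ; Y_{6,5}(Ω₂) = -0.04897 + 0.33299j ; Δ = 0.14408 - 0.02201j
  [+6]  conj(Y_{6,6})(Ω₁) = 0.26634 + 0.07405j ; Y_{6,6}(Ω₂) = -0.13015 - 0.02304j ; Δ = -0.03296 - 0.01577j
Σ over m = 0.25134 + 0.00000j; ×(4π/13) → 0.24295 + 0.00000j. Real part: 0.242954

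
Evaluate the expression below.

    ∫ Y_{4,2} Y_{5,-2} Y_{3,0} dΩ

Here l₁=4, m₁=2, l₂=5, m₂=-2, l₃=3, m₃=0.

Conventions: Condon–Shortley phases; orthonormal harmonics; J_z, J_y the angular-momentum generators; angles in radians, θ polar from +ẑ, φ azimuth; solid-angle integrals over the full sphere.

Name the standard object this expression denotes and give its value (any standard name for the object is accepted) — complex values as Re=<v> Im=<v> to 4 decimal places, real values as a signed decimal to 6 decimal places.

Gaunt coefficient, +0.022664

This is a Gaunt coefficient — the integral of a triple product of spherical harmonics over the sphere.
Rules hold: Σm=0, L=12 even, 1≤3≤9.
N = 9·11·7 = 693
Δ = 6!·2!·4!/13! = 1/180180
Racah Σ t=2..4: t=2:+1/576 t=3:−1/144 t=4:+1/576 = -1/288
⇒ 3j(4 5 3; 0 0 0)² = 20/1001, sgn +1
Racah Σ t=0..2: t=0:+1/8640 t=1:−1/480 t=2:+1/576 = -1/4320
⇒ 3j(4 5 3; 2 -2 0)² = 1/2145, sgn +1
4πI² = N·(3j₀)²·(3jₘ)² = 12/1859
I = +1·√(0.00645508/4π) = 0.02266449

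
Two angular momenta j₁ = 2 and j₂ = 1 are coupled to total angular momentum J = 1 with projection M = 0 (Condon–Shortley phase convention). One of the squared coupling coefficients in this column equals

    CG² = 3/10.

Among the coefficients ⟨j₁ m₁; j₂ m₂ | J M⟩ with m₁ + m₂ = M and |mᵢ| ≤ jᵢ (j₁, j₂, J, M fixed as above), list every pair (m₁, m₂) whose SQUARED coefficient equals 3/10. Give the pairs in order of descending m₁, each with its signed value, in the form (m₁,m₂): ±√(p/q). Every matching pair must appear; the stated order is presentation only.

(1,-1): +√(3/10); (-1,1): +√(3/10)

Admissible pairs with m₁+m₂ = M = 0: (-1,1), (0,0), (1,-1)
  (m₁,m₂)=(1,-1): CG² = 3/10, CG = +√(3/10)   ← matches the target
  (m₁,m₂)=(0,0): CG² = 2/5, CG = −√(2/5)
  (m₁,m₂)=(-1,1): CG² = 3/10, CG = +√(3/10)   ← matches the target
Pairs with CG² = 3/10: (1,-1): +√(3/10); (-1,1): +√(3/10)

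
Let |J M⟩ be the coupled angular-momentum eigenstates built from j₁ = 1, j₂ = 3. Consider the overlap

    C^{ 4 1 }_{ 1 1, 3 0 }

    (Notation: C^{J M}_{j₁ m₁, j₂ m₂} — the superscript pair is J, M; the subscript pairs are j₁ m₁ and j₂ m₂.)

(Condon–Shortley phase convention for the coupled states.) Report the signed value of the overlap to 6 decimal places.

j₁+j₂−J=0  J+j₁−j₂=2  J−j₁+j₂=6  j₁+j₂+J+1=9
(j₁±m₁, j₂±m₂, J±M) = (2,0,3,3,5,3)
P² = 12960/7
sum k=0..0:
  [0] +1/72 = 1/72
S = 1/72
C² = P²·S² = 5/14 ; C = +0.597614

+√(5/14) ≈ +0.597614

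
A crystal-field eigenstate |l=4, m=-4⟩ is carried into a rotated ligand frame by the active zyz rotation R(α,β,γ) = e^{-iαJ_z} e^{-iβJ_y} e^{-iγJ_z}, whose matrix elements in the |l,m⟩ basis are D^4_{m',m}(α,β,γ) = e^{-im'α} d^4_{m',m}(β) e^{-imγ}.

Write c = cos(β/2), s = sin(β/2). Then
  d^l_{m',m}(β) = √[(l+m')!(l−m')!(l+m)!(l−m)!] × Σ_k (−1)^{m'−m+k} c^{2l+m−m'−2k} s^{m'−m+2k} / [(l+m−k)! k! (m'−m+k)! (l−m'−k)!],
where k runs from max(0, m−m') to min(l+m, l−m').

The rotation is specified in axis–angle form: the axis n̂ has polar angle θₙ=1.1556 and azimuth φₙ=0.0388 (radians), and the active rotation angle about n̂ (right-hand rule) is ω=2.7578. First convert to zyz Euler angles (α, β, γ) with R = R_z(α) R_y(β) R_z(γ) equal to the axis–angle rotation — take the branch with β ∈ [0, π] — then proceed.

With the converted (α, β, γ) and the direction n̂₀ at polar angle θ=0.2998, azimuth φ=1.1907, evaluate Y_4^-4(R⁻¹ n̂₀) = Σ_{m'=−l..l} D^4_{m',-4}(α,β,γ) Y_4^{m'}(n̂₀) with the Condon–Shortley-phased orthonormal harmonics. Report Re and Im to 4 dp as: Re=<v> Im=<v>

Axis–angle → zyz. n̂ = (sinθₙcosφₙ, sinθₙsinφₙ, cosθₙ) = (+0.914348, +0.035495, +0.403370), ω = 2.7578.
R = I cosω + sinω [n̂]ₓ + (1−cosω) n̂n̂ᵀ gives
  R = [+0.683995, -0.088490, +0.724100; +0.213585, -0.924823, -0.314775; +0.697519, +0.369962, -0.613674]
β = atan2(√(R₁₃²+R₂₃²), R₃₃) = 2.231502; α = atan2(R₂₃, R₁₃) mod 2π = 5.873117; γ = atan2(R₃₂, −R₃₁) mod 2π = 2.653924
Need the full column D^4_{m',-4} for m'=−4..4 at α=5.8731, β=2.2315, γ=2.6539.
cos(β/2)=0.439503, sin(β/2)=0.898241
d^4_{-4,-4}: single k=0 term ⇒ +0.001392;  D = -0.001254+0.000605i
d^4_{-3,-4}: single k=0 term ⇒ -0.008048;  D = +0.008041-0.000316i
d^4_{-2,-4}: single k=0 term ⇒ +0.030771;  D = -0.028680-0.011150i
d^4_{-1,-4}: single k=0 term ⇒ -0.088937;  D = +0.063173+0.062601i
d^4_{0,-4}: single k=0 term ⇒ +0.203221;  D = -0.075356-0.188733i
d^4_{1,-4}: single k=0 term ⇒ -0.371488;  D = -0.011214+0.371319i
d^4_{2,-4}: single k=0 term ⇒ +0.536859;  D = +0.228796-0.485665i
d^4_{3,-4}: single k=0 term ⇒ -0.586485;  D = -0.440742+0.386926i
d^4_{4,-4}: single k=0 term ⇒ +0.423783;  D = +0.403531-0.129440i
Y_4^{m'}(θ=0.2998,φ=1.1907) and Σ D·Y over m':
  (-0.0013+0.0006i)·(+0.0002+0.0034i)  (+0.0080-0.0003i)·(-0.0280+0.0129i)  (-0.0287-0.0111i)·(-0.1140-0.1084i)  (+0.0632+0.0626i)·(+0.1679-0.4201i)  (-0.0754-0.1887i)·(+0.5054+0.0000i)  (-0.0112+0.3713i)·(-0.1679-0.4201i)  (+0.2288-0.4857i)·(-0.1140+0.1084i)  (-0.4407+0.3869i)·(+0.0280+0.0129i)  (+0.4035-0.1294i)·(+0.0002-0.0034i)
Y_4^-4(R⁻¹ n̂) = +0.167423-0.080627i

Re=0.1674 Im=-0.0806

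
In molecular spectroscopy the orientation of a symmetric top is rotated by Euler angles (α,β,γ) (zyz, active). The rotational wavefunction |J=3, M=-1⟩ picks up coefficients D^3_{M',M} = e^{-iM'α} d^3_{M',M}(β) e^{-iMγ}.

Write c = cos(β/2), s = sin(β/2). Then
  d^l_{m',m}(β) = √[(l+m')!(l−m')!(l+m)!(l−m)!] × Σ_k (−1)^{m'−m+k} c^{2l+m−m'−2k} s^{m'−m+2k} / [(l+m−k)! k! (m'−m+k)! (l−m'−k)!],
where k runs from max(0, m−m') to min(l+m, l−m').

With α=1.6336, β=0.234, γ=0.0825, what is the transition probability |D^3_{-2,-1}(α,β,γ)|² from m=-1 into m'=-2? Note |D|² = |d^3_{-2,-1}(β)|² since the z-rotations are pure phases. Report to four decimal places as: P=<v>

P=0.1203

First d^3_{-2,-1}(β=0.2340), then the phase factors e^{-i(-2)α} and e^{-i(-1)γ}:
Half-angle: c=0.993163, s=0.116733. N=√(1·120·2·24)=75.894664
The bounds max(0,m−m')=1 and min(l+m,l−m')=2 give 2 terms
  k=1: (−1)^0·75.8947/(24)·0.9932^5·0.1167^1 = +0.356696
  k=2: (−1)^1·75.8947/(12)·0.9932^3·0.1167^3 = -0.009855
d^3_{-2,-1}(0.2340) = +0.356696 -0.009855 = +0.346840
|D^3_{-2,-1}|² = |d^3_{-2,-1}(β)|² = (+0.346840)² = 0.120298 (the z-rotation phases have unit modulus)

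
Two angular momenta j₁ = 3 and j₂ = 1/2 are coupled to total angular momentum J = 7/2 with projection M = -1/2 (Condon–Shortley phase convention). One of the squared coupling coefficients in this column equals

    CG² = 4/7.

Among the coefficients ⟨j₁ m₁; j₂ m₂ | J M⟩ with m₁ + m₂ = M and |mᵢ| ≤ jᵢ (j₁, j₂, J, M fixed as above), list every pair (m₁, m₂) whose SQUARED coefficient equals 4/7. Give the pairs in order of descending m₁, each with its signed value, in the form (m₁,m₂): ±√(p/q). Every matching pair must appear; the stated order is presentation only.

(0,-1/2): +√(4/7)

Admissible pairs with m₁+m₂ = M = -1/2: (-1,1/2), (0,-1/2)
  (m₁,m₂)=(0,-1/2): CG² = 4/7, CG = +√(4/7)   ← matches the target
  (m₁,m₂)=(-1,1/2): CG² = 3/7, CG = +√(3/7)
Pairs with CG² = 4/7: (0,-1/2): +√(4/7)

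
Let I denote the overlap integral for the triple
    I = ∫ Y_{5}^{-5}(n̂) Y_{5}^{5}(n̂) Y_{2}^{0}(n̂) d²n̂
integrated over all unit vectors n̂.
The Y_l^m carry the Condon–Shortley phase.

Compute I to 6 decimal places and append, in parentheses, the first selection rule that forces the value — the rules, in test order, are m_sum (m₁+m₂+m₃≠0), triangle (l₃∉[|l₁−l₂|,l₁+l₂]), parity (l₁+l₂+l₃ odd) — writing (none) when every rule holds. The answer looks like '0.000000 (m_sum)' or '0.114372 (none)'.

Rules hold: Σm=0, L=12 even, 0≤2≤10.
N = 11·11·5 = 605
Δ = 8!·2!·2!/13! = 1/38610
Racah Σ t=3..5: t=3:−1/2880 t=4:+1/576 t=5:−1/2880 = 1/960
⇒ 3j(5 5 2; 0 0 0)² = 10/429, sgn +1
Racah Σ t=8..8: t=8:+1/161280 = 1/161280
⇒ 3j(5 5 2; -5 5 0)² = 15/286, sgn +1
4πI² = N·(3j₀)²·(3jₘ)² = 125/169
I = +1·√(0.739645/4π) = 0.24260890
No selection rule forces the value: the integral is nonzero (none).

0.242609 (none)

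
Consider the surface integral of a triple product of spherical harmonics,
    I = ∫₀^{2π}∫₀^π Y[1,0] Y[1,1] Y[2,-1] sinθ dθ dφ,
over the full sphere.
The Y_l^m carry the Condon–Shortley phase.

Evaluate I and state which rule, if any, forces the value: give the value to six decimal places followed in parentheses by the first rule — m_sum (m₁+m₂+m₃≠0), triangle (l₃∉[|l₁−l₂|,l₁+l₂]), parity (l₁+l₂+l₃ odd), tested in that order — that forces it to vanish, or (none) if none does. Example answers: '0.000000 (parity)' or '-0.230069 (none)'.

Checks pass: Σm=0; 4 even; l₃=2∈[0,2].
(2·1+1)(2·1+1)(2·2+1) = 45
Δ: 0! 2! 2! / 5! → 1/30
sum: t=0:+1/1 = 1/1
3j²(1 1 2; 0 0 0) = Δ·Π!·Σ² = 2/15  (sign +1)
sum: t=0:+1/2 = 1/2
3j²(1 1 2; 0 1 -1) = Δ·Π!·Σ² = 1/10  (sign -1)
combine: 4πI² = 45·2/15·1/10 = 3/5
take √, sign -1: I = -0.21850969
No selection rule forces the value: the integral is nonzero (none).

-0.218510 (none)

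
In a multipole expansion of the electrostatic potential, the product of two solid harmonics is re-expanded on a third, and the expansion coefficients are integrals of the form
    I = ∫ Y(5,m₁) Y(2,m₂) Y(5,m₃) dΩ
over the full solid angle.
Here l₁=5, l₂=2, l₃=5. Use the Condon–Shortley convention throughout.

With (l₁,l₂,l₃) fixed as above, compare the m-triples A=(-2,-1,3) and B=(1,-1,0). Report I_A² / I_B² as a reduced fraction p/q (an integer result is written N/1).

l's match ⇒ only the (l;m) 3-j factors differ between A and B.
A: triangle coeff Δ(5,2,5) = 1/38610; Σ_t [0,1]: t=0:+1/10080 t=1:−1/2880 = -1/4032; (3j)²=10/429 [(5 2 5; -2 -1 3)], sign=-1
B: triangle coeff Δ(5,2,5) = 1/38610; Σ_t [0,1]: t=0:+1/1152 t=1:−1/1440 = 1/5760; (3j)²=1/858 [(5 2 5; 1 -1 0)], sign=-1
I_A²/I_B² = (10/429)/(1/858) = 20/1

20/1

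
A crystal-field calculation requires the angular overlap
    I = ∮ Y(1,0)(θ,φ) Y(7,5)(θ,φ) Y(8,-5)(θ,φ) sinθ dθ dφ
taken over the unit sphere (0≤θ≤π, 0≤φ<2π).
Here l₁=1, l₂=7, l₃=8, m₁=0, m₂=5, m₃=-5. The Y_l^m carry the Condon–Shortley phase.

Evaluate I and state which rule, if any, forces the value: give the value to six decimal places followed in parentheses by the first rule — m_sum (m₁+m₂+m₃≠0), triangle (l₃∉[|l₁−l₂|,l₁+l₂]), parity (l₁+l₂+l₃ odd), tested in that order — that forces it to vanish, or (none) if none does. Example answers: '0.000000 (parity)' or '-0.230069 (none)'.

m-sum 0 ✓  L=16 even ✓  6≤8≤8 ✓
Π(2lᵢ+1) = 3×15×17 = 765
triangle coeff Δ(1,7,8) = 1/2040
Σ_t [0,0]: t=0:+1/25401600 = 1/25401600
(3j)²=8/255 [(1 7 8; 0 0 0)], sign=+1
Σ_t [0,0]: t=0:+1/958003200 = 1/958003200
(3j)²=13/680 [(1 7 8; 0 5 -5)], sign=-1
⇒ 4πI² = 39/85
I = (-1)√(39/85/(4π)) = -0.19108118
No selection rule forces the value: the integral is nonzero (none).

-0.191081 (none)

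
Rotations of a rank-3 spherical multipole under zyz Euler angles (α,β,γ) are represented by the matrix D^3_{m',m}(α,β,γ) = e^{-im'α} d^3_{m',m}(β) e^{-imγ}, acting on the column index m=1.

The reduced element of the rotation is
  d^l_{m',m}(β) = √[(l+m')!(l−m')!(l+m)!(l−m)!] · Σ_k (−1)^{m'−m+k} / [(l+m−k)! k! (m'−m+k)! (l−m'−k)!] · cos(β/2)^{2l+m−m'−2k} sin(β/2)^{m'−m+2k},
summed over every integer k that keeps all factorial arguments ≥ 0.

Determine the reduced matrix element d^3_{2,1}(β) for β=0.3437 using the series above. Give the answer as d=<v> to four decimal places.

d=-0.4718

d^3_{2,1}(β=0.3437) via the finite sum:
c=cos(0.343700/2)=0.985270, s=sin(0.343700/2)=0.171005; N=√[120·1·24·2]=75.894664
Admissible k: 0..1 (factorial args all ≥0)
  k=0: (−1)^1·75.8947/(24)·0.9853^5·0.1710^1 = -0.502095
  k=1: (−1)^2·75.8947/(12)·0.9853^3·0.1710^3 = +0.030250
d^3_{2,1}(0.3437) = -0.502095 +0.030250 = -0.471845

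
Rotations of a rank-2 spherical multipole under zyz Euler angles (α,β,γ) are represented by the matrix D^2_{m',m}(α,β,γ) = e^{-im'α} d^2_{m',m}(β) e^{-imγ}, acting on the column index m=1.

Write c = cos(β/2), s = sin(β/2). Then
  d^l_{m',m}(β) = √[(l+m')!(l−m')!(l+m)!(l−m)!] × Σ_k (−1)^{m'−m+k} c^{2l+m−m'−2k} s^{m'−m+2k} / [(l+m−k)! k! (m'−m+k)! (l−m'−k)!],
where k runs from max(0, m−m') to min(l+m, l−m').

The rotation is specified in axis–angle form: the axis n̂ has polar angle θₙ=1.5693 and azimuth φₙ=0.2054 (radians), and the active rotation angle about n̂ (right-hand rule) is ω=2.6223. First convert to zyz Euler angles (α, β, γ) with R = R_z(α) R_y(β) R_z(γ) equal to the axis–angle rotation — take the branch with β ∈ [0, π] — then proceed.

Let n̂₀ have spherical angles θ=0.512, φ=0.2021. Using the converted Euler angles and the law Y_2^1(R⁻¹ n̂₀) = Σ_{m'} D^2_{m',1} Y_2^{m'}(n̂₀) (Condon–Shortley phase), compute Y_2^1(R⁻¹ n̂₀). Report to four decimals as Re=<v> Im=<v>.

Re=0.2294 Im=0.3061

Axis–angle → zyz. n̂ = (sinθₙcosφₙ, sinθₙsinφₙ, cosθₙ) = (+0.978978, +0.203959, +0.001496), ω = 2.6223.
R = I cosω + sinω [n̂]ₓ + (1−cosω) n̂n̂ᵀ gives
  R = [+0.922282, +0.372277, +0.103954; +0.373762, -0.790456, -0.485264; -0.098481, +0.486404, -0.868166]
β = atan2(√(R₁₃²+R₂₃²), R₃₃) = 2.622292; α = atan2(R₂₃, R₁₃) mod 2π = 4.923422; γ = atan2(R₃₂, −R₃₁) mod 2π = 1.371029
Need the full column D^2_{m',1} for m'=−2..2 at α=4.9234, β=2.6223, γ=1.3710.
cos(β/2)=0.256743, sin(β/2)=0.966480
d^2_{-2,1}: single k=3 term ⇒ +0.463561;  D = -0.270036+0.376788i
d^2_{-1,1}: k∈[2..3] ⇒ +0.184716 -0.872511 = -0.687796;  D = +0.630572+0.274666i
d^2_{0,1}: k∈[1..2] ⇒ +0.040065 -0.567744 = -0.527679;  D = -0.104713+0.517185i
d^2_{1,1}: k∈[0..1] ⇒ +0.004345 -0.184716 = -0.180370;  D = -0.180359+0.002032i
d^2_{2,1}: single k=0 term ⇒ -0.032713;  D = -0.007212-0.031908i
Y_2^{m'}(θ=0.512,φ=0.2021) and Σ D·Y over m':
  (-0.2700+0.3768i)·(+0.0852-0.0365i)  (+0.6306+0.2747i)·(+0.3232-0.0662i)  (-0.1047+0.5172i)·(+0.4037+0.0000i)  (-0.1804+0.0020i)·(-0.3232-0.0662i)  (-0.0072-0.0319i)·(+0.0852+0.0365i)
Y_2^1(R⁻¹ n̂) = +0.229448+0.306067i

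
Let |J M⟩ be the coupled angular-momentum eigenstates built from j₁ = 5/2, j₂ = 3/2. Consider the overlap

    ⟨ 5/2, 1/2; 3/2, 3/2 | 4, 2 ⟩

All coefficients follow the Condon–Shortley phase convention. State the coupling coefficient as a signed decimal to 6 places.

+√(5/14) = +0.597614

j₁+j₂−J=0  J+j₁−j₂=5  J−j₁+j₂=3  j₁+j₂+J+1=9
(j₁±m₁, j₂±m₂, J±M) = (3,2,3,0,6,2)
P² = 12960/7
sum k=0..0:
  [0] +1/72 = 1/72
S = 1/72
C² = P²·S² = 5/14 ; C = +0.597614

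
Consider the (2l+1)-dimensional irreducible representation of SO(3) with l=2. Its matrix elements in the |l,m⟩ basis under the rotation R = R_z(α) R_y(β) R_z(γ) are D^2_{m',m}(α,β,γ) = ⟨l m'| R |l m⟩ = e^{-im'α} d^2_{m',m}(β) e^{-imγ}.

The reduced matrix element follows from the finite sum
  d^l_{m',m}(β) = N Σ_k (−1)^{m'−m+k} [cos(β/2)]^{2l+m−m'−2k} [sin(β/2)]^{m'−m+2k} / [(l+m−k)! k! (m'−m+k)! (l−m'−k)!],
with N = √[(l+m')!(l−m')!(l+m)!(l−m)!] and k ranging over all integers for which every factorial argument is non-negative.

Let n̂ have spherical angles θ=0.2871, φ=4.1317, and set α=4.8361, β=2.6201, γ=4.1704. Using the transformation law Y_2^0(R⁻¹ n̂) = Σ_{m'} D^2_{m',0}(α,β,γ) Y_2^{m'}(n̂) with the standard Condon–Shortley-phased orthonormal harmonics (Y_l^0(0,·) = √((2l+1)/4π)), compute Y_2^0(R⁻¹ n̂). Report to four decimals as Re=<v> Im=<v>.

Re=0.1807 Im=0.0000

Need the full column D^2_{m',0} for m'=−2..2 at α=4.8361, β=2.6201, γ=4.1704.
cos(β/2)=0.257802, sin(β/2)=0.966198
d^2_{-2,0}: single k=2 term ⇒ +0.151978;  D = -0.147349-0.037220i
d^2_{-1,0}: k∈[1..2] ⇒ +0.040551 -0.569586 = -0.529036;  D = -0.065281+0.524993i
d^2_{0,0}: k∈[0..2] ⇒ +0.004417 -0.248178 +0.871494 = +0.627733;  D = +0.627733+0.000000i
d^2_{1,0}: k∈[0..1] ⇒ -0.040551 +0.569586 = +0.529036;  D = +0.065281+0.524993i
d^2_{2,0}: single k=0 term ⇒ +0.151978;  D = -0.147349+0.037220i
Y_2^{m'}(θ=0.2871,φ=4.1317) and Σ D·Y over m':
  (-0.1473-0.0372i)·(-0.0123-0.0284i)  (-0.0653+0.5250i)·(-0.1151+0.1754i)  (+0.6277+0.0000i)·(+0.5549+0.0000i)  (+0.0653+0.5250i)·(+0.1151+0.1754i)  (-0.1473+0.0372i)·(-0.0123+0.0284i)
Y_2^0(R⁻¹ n̂) = +0.180696+0.000000i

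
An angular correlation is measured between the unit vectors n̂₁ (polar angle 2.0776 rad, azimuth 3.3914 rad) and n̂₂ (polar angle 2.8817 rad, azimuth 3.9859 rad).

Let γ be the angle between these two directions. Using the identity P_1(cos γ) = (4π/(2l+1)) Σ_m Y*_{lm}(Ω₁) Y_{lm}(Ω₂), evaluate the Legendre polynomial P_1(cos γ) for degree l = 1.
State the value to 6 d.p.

Term-by-term m-sum for l=1 (normalisation 4π/3 = 4.188790):
  m=-1: Y*=-0.29269 - 0.07468j  Y=-0.05897 + 0.06637j  product 0.02222 - 0.01502j
  m=+0: Y*=-0.23716 + 0.00000j  Y=-0.47219 + 0.00000j  product 0.11199 + 0.00000j
  m=+1: Y*=0.29269 - 0.07468j  Y=0.05897 + 0.06637j  product 0.02222 + 0.01502j
Accumulated sum 0.15642 + 0.00000j; after 4π/(2l+1) scaling, 0.65521 + 0.00000j ⇒ P_1 = 0.655212

0.655212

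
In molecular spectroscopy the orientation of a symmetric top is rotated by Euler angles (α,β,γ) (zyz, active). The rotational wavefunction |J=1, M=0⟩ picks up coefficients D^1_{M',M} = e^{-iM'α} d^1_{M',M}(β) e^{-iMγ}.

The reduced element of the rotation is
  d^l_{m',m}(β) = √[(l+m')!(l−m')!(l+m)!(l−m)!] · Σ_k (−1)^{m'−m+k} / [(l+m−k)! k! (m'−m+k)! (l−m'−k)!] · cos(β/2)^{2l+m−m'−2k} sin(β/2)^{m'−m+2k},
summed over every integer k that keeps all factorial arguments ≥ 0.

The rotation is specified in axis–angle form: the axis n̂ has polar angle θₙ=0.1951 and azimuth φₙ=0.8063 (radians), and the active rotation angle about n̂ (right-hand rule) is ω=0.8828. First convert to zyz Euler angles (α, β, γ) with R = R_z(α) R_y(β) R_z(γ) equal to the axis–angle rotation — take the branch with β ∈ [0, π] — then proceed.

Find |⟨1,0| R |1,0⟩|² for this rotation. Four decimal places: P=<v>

Axis–angle → zyz. n̂ = (sinθₙcosφₙ, sinθₙsinφₙ, cosθₙ) = (+0.134188, +0.139918, +0.981028), ω = 0.8828.
R = I cosω + sinω [n̂]ₓ + (1−cosω) n̂n̂ᵀ gives
  R = [+0.641563, -0.751011, +0.156140; +0.764717, +0.642136, -0.053560; -0.060039, +0.153765, +0.986282]
β = atan2(√(R₁₃²+R₂₃²), R₃₃) = 0.165830; α = atan2(R₂₃, R₁₃) mod 2π = 5.952736; γ = atan2(R₃₂, −R₃₁) mod 2π = 1.198543
Split into d^1_{0,0}(β=0.1658) × two z-phases.
c=cos(0.165830/2)=0.996565, s=sin(0.165830/2)=0.082820; N=√[1·1·1·1]=1.000000
The bounds max(0,m−m')=0 and min(l+m,l−m')=1 give 2 terms
  k=0: (−1)^0·1.0000/(1)·0.9966^2·0.0828^0 = +0.993141
  k=1: (−1)^1·1.0000/(1)·0.9966^0·0.0828^2 = -0.006859
d^1_{0,0}(0.1658) = +0.993141 -0.006859 = +0.986282
|D^1_{0,0}|² = |d^1_{0,0}(β)|² = (+0.986282)² = 0.972752 (the z-rotation phases have unit modulus)

P=0.9728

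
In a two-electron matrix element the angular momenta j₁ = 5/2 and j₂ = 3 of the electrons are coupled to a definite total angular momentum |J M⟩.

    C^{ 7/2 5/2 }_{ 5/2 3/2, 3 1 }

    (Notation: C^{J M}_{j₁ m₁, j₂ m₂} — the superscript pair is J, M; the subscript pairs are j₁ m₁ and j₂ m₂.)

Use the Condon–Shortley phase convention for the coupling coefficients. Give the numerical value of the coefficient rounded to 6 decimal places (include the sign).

j₁+j₂−J=2  J+j₁−j₂=3  J−j₁+j₂=4  j₁+j₂+J+1=10
(j₁±m₁, j₂±m₂, J±M) = (4,1,4,2,6,1)
P² = 18432/35
sum k=0..1:
  [0] +1/96 = 1/96
  [1] −1/36 = -1/36
S = -5/288
C² = P²·S² = 10/63 ; C = -0.398410

−√(10/63) ≈ -0.398410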